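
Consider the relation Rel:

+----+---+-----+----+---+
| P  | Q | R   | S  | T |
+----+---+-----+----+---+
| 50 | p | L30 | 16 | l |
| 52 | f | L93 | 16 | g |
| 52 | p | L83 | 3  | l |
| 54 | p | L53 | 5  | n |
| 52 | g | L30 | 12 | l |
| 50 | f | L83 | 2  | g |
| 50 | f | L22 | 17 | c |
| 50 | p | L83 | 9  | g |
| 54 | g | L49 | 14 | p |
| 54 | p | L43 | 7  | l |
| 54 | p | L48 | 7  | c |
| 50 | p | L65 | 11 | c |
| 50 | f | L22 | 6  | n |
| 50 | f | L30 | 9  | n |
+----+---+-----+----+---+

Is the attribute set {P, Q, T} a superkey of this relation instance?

No

Two distinct rows share (P=50, Q=f, T=n), so {P, Q, T} does not determine every attribute — not a superkey.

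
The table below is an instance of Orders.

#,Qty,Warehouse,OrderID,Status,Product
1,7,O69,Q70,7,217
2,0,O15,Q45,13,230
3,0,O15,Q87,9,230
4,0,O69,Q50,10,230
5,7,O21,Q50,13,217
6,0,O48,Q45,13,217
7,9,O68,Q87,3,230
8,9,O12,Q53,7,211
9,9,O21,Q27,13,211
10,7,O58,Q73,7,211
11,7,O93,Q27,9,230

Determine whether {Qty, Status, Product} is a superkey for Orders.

Yes

All 11 rows have distinct {Qty, Status, Product} values, so {Qty, Status, Product} → (all attributes) holds and {Qty, Status, Product} is a superkey.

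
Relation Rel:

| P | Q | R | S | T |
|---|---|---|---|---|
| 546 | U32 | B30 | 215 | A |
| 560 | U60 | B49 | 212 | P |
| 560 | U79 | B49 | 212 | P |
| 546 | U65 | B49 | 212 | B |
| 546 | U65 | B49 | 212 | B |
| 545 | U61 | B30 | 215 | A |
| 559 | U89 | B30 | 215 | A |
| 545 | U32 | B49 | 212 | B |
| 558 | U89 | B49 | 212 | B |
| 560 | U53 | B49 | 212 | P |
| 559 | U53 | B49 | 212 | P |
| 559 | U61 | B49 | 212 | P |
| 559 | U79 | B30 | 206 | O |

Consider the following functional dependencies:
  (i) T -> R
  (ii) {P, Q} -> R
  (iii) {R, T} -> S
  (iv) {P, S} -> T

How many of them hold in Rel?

4

(i) T -> R: every LHS value maps to a single RHS value — holds.
(ii) {P, Q} -> R: every LHS value maps to a single RHS value — holds.
(iii) {R, T} -> S: every LHS value maps to a single RHS value — holds.
(iv) {P, S} -> T: every LHS value maps to a single RHS value — holds.
4 of the 4 dependencies hold.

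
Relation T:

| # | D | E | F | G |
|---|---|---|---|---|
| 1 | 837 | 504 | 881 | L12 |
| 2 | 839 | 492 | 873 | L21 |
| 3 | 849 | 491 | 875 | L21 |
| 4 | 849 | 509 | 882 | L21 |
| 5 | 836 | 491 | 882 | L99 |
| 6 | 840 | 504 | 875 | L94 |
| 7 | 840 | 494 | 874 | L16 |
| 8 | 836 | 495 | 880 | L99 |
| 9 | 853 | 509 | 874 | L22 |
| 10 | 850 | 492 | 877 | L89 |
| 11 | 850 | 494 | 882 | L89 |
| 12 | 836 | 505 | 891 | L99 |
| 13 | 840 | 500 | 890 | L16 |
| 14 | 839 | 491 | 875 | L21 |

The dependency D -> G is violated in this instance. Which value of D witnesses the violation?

840

D=837: row 1 → G = L12 ✓
D=839: rows 2, 14 → G = L21, L21 ✓
D=849: rows 3, 4 → G = L21, L21 ✓
D=836: rows 5, 8, 12 → G = L99, L99, L99 ✓
D=840: rows 6, 7, 13 → G takes values {L94, L16} — violation
D=853: row 9 → G = L22 ✓
D=850: rows 10, 11 → G = L89, L89 ✓
The only D value with inconsistent G is D=840.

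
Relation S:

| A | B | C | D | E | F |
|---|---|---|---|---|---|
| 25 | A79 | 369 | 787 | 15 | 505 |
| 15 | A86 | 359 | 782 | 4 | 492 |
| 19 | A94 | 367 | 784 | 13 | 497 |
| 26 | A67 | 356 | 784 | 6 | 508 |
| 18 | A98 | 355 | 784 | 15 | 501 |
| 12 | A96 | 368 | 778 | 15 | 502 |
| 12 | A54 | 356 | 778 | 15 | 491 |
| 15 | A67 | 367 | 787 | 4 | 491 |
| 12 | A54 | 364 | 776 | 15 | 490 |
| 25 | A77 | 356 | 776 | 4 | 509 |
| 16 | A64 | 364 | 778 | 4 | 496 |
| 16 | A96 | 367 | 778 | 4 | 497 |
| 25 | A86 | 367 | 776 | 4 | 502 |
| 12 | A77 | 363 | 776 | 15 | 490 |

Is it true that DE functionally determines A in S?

(D=787, E=15): 1 row → A = 25 ✓
(D=782, E=4): 1 row → A = 15 ✓
(D=784, E=13): 1 row → A = 19 ✓
(D=784, E=6): 1 row → A = 26 ✓
(D=784, E=15): 1 row → A = 18 ✓
(D=778, E=15): 2 rows → A = 12, 12 ✓
(D=787, E=4): 1 row → A = 15 ✓
(D=776, E=15): 2 rows → A = 12, 12 ✓
(D=776, E=4): 2 rows → A = 25, 25 ✓
(D=778, E=4): 2 rows → A = 16, 16 ✓
Every DE value is associated with a single A value, so DE → A holds.

Yes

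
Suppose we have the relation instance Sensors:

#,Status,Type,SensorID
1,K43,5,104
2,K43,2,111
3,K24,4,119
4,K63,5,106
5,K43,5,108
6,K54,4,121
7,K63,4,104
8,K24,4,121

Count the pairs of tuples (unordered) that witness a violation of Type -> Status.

7

Type=5: violating pairs (1,4), (4,5) — 2 pairs.
Type=4: violating pairs (3,6), (3,7), (6,7), (6,8), (7,8) — 5 pairs.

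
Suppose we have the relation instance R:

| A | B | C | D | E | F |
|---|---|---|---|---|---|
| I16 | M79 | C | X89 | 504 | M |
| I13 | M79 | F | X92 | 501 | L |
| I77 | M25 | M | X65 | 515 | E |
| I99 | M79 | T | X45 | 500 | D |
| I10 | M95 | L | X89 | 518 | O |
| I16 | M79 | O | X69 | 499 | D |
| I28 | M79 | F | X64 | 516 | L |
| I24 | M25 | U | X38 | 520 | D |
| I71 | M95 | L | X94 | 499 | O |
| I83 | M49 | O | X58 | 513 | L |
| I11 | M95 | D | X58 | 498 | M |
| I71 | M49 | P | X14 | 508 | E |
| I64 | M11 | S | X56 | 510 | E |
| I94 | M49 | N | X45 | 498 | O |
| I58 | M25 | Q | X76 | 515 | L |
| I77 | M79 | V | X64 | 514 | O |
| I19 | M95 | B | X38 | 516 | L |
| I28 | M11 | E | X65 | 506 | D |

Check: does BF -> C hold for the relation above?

(B=M79, F=M): 1 row → C = C ✓
(B=M79, F=L): 2 rows → C = F, F ✓
(B=M25, F=E): 1 row → C = M ✓
(B=M79, F=D): 2 rows → C takes values {T, O} — violation
(B=M95, F=O): 2 rows → C = L, L ✓
(B=M25, F=D): 1 row → C = U ✓
(B=M49, F=L): 1 row → C = O ✓
(B=M95, F=M): 1 row → C = D ✓
(B=M49, F=E): 1 row → C = P ✓
(B=M11, F=E): 1 row → C = S ✓
(B=M49, F=O): 1 row → C = N ✓
(B=M25, F=L): 1 row → C = Q ✓
(B=M79, F=O): 1 row → C = V ✓
(B=M95, F=L): 1 row → C = B ✓
(B=M11, F=D): 1 row → C = E ✓
Two rows agree on BF but differ on C, so BF -> C does not hold.

No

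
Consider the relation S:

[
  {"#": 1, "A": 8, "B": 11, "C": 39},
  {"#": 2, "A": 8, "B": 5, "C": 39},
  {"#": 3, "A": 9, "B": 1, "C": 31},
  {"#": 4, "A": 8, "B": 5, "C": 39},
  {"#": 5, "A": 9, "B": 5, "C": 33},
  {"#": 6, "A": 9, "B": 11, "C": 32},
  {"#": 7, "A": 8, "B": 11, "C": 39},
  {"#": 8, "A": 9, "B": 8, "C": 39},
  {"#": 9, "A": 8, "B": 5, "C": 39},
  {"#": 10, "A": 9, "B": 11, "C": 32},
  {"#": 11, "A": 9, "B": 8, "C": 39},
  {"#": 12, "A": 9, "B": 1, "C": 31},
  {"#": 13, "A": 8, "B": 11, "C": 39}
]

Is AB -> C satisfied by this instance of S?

(A=8, B=11): rows 1, 7, 13 → C = 39, 39, 39 ✓
(A=8, B=5): rows 2, 4, 9 → C = 39, 39, 39 ✓
(A=9, B=1): rows 3, 12 → C = 31, 31 ✓
(A=9, B=5): row 5 → C = 33 ✓
(A=9, B=11): rows 6, 10 → C = 32, 32 ✓
(A=9, B=8): rows 8, 11 → C = 39, 39 ✓
Every AB value is associated with a single C value, so AB -> C holds.

Yes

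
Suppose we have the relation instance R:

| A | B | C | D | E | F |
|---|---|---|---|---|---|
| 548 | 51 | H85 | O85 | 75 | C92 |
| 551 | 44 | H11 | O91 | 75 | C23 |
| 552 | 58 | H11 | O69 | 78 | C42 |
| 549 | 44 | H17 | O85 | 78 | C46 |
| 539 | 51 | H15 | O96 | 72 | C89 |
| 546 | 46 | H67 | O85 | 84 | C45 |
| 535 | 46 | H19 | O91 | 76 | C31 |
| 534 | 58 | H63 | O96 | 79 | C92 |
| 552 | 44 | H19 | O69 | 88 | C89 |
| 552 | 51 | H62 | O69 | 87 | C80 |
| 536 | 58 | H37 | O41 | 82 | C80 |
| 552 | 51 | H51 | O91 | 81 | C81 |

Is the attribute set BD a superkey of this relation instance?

Yes

All 12 rows have distinct BD values, so BD → (all attributes) holds and BD is a superkey.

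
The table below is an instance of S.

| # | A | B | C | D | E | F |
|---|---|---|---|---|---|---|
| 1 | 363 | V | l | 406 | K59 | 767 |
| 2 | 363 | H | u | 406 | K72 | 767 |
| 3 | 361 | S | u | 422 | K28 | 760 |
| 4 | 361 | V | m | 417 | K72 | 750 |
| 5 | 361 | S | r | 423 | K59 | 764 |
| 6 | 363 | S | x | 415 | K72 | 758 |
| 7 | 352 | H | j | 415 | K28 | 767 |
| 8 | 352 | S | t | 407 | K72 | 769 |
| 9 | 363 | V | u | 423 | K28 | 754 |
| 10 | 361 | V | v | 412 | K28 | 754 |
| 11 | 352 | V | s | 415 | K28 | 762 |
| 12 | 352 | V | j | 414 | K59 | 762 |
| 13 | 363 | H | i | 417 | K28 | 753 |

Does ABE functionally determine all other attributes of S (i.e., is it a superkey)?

All 13 rows have distinct ABE values, so ABE → (all attributes) holds and ABE is a superkey.

Yes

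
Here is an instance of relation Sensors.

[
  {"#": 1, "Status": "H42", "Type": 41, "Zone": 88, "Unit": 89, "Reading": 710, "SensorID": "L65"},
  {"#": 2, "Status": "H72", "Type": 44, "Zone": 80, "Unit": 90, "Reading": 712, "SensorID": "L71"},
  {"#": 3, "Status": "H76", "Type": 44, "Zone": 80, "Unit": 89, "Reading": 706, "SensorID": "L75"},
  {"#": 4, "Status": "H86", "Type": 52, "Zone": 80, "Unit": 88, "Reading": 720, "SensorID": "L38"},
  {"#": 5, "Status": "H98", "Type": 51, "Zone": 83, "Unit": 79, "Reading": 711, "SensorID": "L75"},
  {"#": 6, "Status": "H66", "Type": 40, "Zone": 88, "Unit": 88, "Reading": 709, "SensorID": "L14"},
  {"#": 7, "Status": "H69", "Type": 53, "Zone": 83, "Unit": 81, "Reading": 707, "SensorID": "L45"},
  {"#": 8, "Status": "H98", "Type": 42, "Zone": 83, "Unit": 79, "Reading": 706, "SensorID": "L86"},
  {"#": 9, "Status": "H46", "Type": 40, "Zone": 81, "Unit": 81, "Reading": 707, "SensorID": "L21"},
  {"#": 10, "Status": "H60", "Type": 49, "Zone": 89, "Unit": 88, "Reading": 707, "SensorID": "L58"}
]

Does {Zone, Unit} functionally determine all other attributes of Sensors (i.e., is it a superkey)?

Rows 5 and 8 have the same {Zone, Unit} value (Zone=83, Unit=79) but are distinct tuples, so {Zone, Unit} does not determine every attribute — not a superkey.

No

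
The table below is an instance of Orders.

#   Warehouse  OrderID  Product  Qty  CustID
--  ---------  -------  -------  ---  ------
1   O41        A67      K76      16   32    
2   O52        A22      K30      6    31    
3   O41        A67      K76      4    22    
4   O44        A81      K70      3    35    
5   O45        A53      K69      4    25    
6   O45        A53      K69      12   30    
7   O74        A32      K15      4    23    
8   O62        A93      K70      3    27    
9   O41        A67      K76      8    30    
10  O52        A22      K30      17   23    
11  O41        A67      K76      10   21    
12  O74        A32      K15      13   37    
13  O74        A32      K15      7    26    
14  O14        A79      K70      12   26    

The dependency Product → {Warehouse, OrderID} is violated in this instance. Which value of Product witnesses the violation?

Product=K76: rows 1, 3, 9, 11 → {Warehouse,OrderID} = (O41, A67), (O41, A67), (O41, A67), (O41, A67) ✓
Product=K30: rows 2, 10 → {Warehouse,OrderID} = (O52, A22), (O52, A22) ✓
Product=K70: rows 4, 8, 14 → {Warehouse,OrderID} takes values {(O44, A81), (O62, A93), (O14, A79)} — violation
Product=K69: rows 5, 6 → {Warehouse,OrderID} = (O45, A53), (O45, A53) ✓
Product=K15: rows 7, 12, 13 → {Warehouse,OrderID} = (O74, A32), (O74, A32), (O74, A32) ✓
The only Product value with inconsistent RHS is Product=K70.

K70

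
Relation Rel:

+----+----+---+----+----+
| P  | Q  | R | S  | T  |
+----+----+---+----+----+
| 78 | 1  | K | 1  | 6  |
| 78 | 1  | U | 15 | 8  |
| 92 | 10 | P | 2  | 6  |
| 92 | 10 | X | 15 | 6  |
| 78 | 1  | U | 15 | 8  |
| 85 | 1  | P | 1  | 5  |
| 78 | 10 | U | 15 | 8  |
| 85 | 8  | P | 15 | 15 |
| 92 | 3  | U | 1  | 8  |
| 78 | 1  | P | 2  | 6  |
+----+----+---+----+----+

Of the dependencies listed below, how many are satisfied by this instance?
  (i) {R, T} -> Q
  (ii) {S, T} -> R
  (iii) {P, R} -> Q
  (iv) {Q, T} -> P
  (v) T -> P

(i) {R, T} -> Q: (R=U, T=8): 4 rows → Q takes values {1, 10, 3} — violation; (R=P, T=6): 2 rows → Q takes values {10, 1} — violation — fails.
(ii) {S, T} -> R: every LHS value maps to a single RHS value — holds.
(iii) {P, R} -> Q: (P=78, R=U): 3 rows → Q takes values {1, 10} — violation; (P=85, R=P): 2 rows → Q takes values {1, 8} — violation — fails.
(iv) {Q, T} -> P: every LHS value maps to a single RHS value — holds.
(v) T -> P: T=6: 4 rows → P takes values {78, 92} — violation; T=8: 4 rows → P takes values {78, 92} — violation — fails.
2 of the 5 dependencies hold.

2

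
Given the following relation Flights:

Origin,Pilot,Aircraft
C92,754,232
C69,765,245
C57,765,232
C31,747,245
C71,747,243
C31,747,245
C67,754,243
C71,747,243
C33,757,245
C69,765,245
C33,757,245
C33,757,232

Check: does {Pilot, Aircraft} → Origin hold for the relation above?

(Pilot=754, Aircraft=232): 1 row → Origin = C92 ✓
(Pilot=765, Aircraft=245): 2 rows → Origin = C69, C69 ✓
(Pilot=765, Aircraft=232): 1 row → Origin = C57 ✓
(Pilot=747, Aircraft=245): 2 rows → Origin = C31, C31 ✓
(Pilot=747, Aircraft=243): 2 rows → Origin = C71, C71 ✓
(Pilot=754, Aircraft=243): 1 row → Origin = C67 ✓
(Pilot=757, Aircraft=245): 2 rows → Origin = C33, C33 ✓
(Pilot=757, Aircraft=232): 1 row → Origin = C33 ✓
Every {Pilot, Aircraft} value is associated with a single Origin value, so {Pilot, Aircraft} → Origin holds.

Yes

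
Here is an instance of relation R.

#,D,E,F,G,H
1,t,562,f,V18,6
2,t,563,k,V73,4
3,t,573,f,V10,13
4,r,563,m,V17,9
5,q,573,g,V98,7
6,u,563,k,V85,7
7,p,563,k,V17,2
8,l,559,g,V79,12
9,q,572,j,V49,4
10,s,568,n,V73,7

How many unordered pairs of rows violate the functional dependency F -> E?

F=f: violating pairs (1,3) — 1 pair.
F=k: all 3 rows agree on E — 0 pairs.
F=g: violating pairs (5,8) — 1 pair.

2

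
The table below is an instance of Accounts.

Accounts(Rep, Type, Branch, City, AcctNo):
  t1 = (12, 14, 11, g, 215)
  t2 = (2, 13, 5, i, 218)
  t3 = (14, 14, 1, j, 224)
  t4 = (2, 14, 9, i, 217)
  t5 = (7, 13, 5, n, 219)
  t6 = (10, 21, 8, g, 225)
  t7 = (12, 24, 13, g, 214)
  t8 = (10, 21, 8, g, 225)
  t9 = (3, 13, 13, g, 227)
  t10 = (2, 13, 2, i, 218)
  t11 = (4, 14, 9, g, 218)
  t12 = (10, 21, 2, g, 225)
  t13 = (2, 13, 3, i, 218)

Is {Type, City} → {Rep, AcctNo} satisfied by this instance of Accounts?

(Type=14, City=g): rows 1, 11 → {Rep,AcctNo} takes values {(12, 215), (4, 218)} — violation
(Type=13, City=i): rows 2, 10, 13 → {Rep,AcctNo} = (2, 218), (2, 218), (2, 218) ✓
(Type=14, City=j): row 3 → {Rep,AcctNo} = (14, 224) ✓
(Type=14, City=i): row 4 → {Rep,AcctNo} = (2, 217) ✓
(Type=13, City=n): row 5 → {Rep,AcctNo} = (7, 219) ✓
(Type=21, City=g): rows 6, 8, 12 → {Rep,AcctNo} = (10, 225), (10, 225), (10, 225) ✓
(Type=24, City=g): row 7 → {Rep,AcctNo} = (12, 214) ✓
(Type=13, City=g): row 9 → {Rep,AcctNo} = (3, 227) ✓
Two rows agree on {Type, City} but differ on {Rep, AcctNo}, so {Type, City} → {Rep, AcctNo} does not hold.

No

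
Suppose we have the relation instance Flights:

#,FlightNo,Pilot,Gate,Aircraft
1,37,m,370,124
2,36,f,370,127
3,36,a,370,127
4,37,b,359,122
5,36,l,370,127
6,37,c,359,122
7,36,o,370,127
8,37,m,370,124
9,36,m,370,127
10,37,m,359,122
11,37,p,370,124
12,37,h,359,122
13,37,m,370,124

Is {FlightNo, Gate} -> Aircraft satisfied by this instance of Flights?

Yes

(FlightNo=37, Gate=370): rows 1, 8, 11, 13 → Aircraft = 124, 124, 124, 124 ✓
(FlightNo=36, Gate=370): rows 2, 3, 5, 7, 9 → Aircraft = 127, 127, 127, 127, 127 ✓
(FlightNo=37, Gate=359): rows 4, 6, 10, 12 → Aircraft = 122, 122, 122, 122 ✓
Every {FlightNo, Gate} value is associated with a single Aircraft value, so {FlightNo, Gate} -> Aircraft holds.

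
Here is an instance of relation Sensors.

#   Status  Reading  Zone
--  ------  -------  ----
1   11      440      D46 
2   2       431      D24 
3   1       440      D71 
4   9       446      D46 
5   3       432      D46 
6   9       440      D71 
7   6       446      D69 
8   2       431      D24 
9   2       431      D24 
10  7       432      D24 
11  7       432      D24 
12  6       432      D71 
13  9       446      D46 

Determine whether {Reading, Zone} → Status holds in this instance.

No

(Reading=440, Zone=D46): row 1 → Status = 11 ✓
(Reading=431, Zone=D24): rows 2, 8, 9 → Status = 2, 2, 2 ✓
(Reading=440, Zone=D71): rows 3, 6 → Status takes values {1, 9} — violation
(Reading=446, Zone=D46): rows 4, 13 → Status = 9, 9 ✓
(Reading=432, Zone=D46): row 5 → Status = 3 ✓
(Reading=446, Zone=D69): row 7 → Status = 6 ✓
(Reading=432, Zone=D24): rows 10, 11 → Status = 7, 7 ✓
(Reading=432, Zone=D71): row 12 → Status = 6 ✓
Two rows agree on {Reading, Zone} but differ on Status, so {Reading, Zone} → Status does not hold.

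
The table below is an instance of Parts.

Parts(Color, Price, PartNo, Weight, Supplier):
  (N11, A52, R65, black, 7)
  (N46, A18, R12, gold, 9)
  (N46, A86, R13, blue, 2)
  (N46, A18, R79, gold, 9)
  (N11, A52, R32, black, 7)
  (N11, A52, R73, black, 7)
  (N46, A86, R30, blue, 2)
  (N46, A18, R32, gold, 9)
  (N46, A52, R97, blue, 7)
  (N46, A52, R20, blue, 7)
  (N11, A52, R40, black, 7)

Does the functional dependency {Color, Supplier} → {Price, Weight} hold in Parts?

Yes

(Color=N11, Supplier=7): 4 rows → {Price,Weight} = (A52, black), (A52, black), (A52, black), (A52, black) ✓
(Color=N46, Supplier=9): 3 rows → {Price,Weight} = (A18, gold), (A18, gold), (A18, gold) ✓
(Color=N46, Supplier=2): 2 rows → {Price,Weight} = (A86, blue), (A86, blue) ✓
(Color=N46, Supplier=7): 2 rows → {Price,Weight} = (A52, blue), (A52, blue) ✓
Every {Color, Supplier} value is associated with a single {Price, Weight} value, so {Color, Supplier} → {Price, Weight} holds.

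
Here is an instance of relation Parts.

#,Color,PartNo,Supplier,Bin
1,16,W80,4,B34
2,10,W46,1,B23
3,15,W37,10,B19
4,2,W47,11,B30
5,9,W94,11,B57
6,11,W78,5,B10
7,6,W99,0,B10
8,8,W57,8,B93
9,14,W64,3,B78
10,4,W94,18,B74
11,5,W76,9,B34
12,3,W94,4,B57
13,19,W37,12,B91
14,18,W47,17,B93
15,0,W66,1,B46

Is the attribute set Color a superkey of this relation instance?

All 15 rows have distinct Color values, so Color → (all attributes) holds and Color is a superkey.

Yes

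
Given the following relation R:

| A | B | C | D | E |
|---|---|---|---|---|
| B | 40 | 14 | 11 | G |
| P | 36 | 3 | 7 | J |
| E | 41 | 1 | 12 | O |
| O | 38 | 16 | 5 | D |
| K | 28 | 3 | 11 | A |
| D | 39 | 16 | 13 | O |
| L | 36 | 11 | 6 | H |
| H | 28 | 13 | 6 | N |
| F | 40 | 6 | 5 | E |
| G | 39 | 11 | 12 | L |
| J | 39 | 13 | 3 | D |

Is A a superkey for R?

Yes

All 11 rows have distinct A values, so A → (all attributes) holds and A is a superkey.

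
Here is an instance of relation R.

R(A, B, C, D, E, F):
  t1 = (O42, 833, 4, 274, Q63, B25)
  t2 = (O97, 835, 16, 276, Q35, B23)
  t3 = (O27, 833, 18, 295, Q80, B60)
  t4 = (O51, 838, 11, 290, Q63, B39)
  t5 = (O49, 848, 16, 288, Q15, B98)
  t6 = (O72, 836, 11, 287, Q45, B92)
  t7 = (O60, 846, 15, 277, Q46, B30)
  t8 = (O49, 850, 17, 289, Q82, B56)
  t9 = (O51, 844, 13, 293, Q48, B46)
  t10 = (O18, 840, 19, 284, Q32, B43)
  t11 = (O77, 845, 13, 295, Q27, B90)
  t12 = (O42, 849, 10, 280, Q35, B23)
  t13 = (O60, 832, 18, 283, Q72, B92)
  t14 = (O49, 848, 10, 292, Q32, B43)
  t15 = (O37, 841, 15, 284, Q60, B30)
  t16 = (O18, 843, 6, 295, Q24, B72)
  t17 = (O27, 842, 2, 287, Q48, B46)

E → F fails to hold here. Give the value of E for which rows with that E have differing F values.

E=Q63: rows 1, 4 → F takes values {B25, B39} — violation
E=Q35: rows 2, 12 → F = B23, B23 ✓
E=Q80: row 3 → F = B60 ✓
E=Q15: row 5 → F = B98 ✓
E=Q45: row 6 → F = B92 ✓
E=Q46: row 7 → F = B30 ✓
E=Q82: row 8 → F = B56 ✓
E=Q48: rows 9, 17 → F = B46, B46 ✓
E=Q32: rows 10, 14 → F = B43, B43 ✓
E=Q27: row 11 → F = B90 ✓
E=Q72: row 13 → F = B92 ✓
E=Q60: row 15 → F = B30 ✓
E=Q24: row 16 → F = B72 ✓
The only E value with inconsistent F is E=Q63.

Q63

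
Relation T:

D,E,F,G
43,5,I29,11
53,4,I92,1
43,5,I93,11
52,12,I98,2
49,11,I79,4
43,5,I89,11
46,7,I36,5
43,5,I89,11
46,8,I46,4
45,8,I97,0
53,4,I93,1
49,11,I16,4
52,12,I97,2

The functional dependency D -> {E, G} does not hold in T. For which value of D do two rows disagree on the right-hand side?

D=43: 4 rows → {E,G} = (5, 11), (5, 11), (5, 11), (5, 11) ✓
D=53: 2 rows → {E,G} = (4, 1), (4, 1) ✓
D=52: 2 rows → {E,G} = (12, 2), (12, 2) ✓
D=49: 2 rows → {E,G} = (11, 4), (11, 4) ✓
D=46: 2 rows → {E,G} takes values {(7, 5), (8, 4)} — violation
D=45: 1 row → {E,G} = (8, 0) ✓
The only D value with inconsistent RHS is D=46.

46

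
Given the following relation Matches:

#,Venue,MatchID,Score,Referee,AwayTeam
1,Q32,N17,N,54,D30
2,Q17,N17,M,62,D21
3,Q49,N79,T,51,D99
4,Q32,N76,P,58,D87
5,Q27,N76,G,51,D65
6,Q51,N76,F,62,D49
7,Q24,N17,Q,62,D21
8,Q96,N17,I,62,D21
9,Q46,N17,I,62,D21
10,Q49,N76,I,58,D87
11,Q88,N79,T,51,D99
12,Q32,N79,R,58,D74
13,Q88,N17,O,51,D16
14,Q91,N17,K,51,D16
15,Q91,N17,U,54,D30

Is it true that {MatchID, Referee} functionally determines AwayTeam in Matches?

(MatchID=N17, Referee=54): rows 1, 15 → AwayTeam = D30, D30 ✓
(MatchID=N17, Referee=62): rows 2, 7, 8, 9 → AwayTeam = D21, D21, D21, D21 ✓
(MatchID=N79, Referee=51): rows 3, 11 → AwayTeam = D99, D99 ✓
(MatchID=N76, Referee=58): rows 4, 10 → AwayTeam = D87, D87 ✓
(MatchID=N76, Referee=51): row 5 → AwayTeam = D65 ✓
(MatchID=N76, Referee=62): row 6 → AwayTeam = D49 ✓
(MatchID=N79, Referee=58): row 12 → AwayTeam = D74 ✓
(MatchID=N17, Referee=51): rows 13, 14 → AwayTeam = D16, D16 ✓
Every {MatchID, Referee} value is associated with a single AwayTeam value, so {MatchID, Referee} -> AwayTeam holds.

Yes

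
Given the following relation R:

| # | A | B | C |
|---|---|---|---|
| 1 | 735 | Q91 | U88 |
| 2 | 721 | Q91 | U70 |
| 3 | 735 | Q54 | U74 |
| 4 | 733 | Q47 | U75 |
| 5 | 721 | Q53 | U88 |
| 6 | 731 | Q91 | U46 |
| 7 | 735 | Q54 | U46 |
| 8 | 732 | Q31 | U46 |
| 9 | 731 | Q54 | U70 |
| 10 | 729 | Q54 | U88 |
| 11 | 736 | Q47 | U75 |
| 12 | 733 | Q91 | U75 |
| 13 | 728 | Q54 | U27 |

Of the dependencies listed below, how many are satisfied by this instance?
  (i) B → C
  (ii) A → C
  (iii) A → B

(i) B → C: B=Q91: rows 1, 2, 6, 12 → C takes values {U88, U70, U46, U75} — violation; B=Q54: rows 3, 7, 9, 10, 13 → C takes values {U74, U46, U70, U88, U27} — violation — fails.
(ii) A → C: A=735: rows 1, 3, 7 → C takes values {U88, U74, U46} — violation; A=721: rows 2, 5 → C takes values {U70, U88} — violation; A=731: rows 6, 9 → C takes values {U46, U70} — violation — fails.
(iii) A → B: A=735: rows 1, 3, 7 → B takes values {Q91, Q54} — violation; A=721: rows 2, 5 → B takes values {Q91, Q53} — violation; A=733: rows 4, 12 → B takes values {Q47, Q91} — violation; A=731: rows 6, 9 → B takes values {Q91, Q54} — violation — fails.
None of the 3 dependencies hold.

0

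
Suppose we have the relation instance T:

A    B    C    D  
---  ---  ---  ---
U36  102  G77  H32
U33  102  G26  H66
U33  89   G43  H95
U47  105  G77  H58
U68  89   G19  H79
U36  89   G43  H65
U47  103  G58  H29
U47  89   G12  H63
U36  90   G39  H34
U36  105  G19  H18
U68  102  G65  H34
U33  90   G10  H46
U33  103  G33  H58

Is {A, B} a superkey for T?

All 13 rows have distinct {A, B} values, so {A, B} → (all attributes) holds and {A, B} is a superkey.

Yes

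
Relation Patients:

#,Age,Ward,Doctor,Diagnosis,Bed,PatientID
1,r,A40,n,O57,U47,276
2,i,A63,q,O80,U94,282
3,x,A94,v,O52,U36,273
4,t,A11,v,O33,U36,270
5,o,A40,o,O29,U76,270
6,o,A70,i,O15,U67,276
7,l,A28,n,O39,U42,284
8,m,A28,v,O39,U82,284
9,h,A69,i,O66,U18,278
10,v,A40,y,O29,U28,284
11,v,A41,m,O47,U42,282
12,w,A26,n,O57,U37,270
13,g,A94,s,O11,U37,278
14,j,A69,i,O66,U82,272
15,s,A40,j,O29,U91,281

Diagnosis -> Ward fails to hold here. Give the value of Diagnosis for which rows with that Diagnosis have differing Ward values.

O57

Diagnosis=O57: rows 1, 12 → Ward takes values {A40, A26} — violation
Diagnosis=O80: row 2 → Ward = A63 ✓
Diagnosis=O52: row 3 → Ward = A94 ✓
Diagnosis=O33: row 4 → Ward = A11 ✓
Diagnosis=O29: rows 5, 10, 15 → Ward = A40, A40, A40 ✓
Diagnosis=O15: row 6 → Ward = A70 ✓
Diagnosis=O39: rows 7, 8 → Ward = A28, A28 ✓
Diagnosis=O66: rows 9, 14 → Ward = A69, A69 ✓
Diagnosis=O47: row 11 → Ward = A41 ✓
Diagnosis=O11: row 13 → Ward = A94 ✓
The only Diagnosis value with inconsistent Ward is Diagnosis=O57.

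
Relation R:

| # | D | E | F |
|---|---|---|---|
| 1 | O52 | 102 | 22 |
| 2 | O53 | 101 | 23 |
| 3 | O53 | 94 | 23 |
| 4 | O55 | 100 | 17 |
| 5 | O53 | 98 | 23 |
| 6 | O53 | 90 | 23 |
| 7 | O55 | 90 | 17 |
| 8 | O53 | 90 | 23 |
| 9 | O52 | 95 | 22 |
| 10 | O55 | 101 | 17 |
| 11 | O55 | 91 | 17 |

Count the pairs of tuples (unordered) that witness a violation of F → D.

F=22: all 2 rows agree on D — 0 pairs.
F=23: all 5 rows agree on D — 0 pairs.
F=17: all 4 rows agree on D — 0 pairs.

0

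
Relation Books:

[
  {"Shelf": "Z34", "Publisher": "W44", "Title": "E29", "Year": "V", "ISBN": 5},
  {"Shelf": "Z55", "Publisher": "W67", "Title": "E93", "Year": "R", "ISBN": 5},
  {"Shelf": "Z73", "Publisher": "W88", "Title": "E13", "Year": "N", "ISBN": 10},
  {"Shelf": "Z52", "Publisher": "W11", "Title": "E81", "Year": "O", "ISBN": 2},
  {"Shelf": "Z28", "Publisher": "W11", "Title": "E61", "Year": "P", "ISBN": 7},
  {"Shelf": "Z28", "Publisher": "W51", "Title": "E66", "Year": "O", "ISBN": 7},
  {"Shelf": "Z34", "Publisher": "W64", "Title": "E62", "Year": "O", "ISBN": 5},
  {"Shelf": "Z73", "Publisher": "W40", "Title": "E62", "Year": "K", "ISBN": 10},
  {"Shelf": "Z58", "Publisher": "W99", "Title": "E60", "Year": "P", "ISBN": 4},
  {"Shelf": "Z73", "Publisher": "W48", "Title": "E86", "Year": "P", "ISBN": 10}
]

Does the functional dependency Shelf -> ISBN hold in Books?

Yes

Shelf=Z34: 2 rows → ISBN = 5, 5 ✓
Shelf=Z55: 1 row → ISBN = 5 ✓
Shelf=Z73: 3 rows → ISBN = 10, 10, 10 ✓
Shelf=Z52: 1 row → ISBN = 2 ✓
Shelf=Z28: 2 rows → ISBN = 7, 7 ✓
Shelf=Z58: 1 row → ISBN = 4 ✓
Every Shelf value is associated with a single ISBN value, so Shelf -> ISBN holds.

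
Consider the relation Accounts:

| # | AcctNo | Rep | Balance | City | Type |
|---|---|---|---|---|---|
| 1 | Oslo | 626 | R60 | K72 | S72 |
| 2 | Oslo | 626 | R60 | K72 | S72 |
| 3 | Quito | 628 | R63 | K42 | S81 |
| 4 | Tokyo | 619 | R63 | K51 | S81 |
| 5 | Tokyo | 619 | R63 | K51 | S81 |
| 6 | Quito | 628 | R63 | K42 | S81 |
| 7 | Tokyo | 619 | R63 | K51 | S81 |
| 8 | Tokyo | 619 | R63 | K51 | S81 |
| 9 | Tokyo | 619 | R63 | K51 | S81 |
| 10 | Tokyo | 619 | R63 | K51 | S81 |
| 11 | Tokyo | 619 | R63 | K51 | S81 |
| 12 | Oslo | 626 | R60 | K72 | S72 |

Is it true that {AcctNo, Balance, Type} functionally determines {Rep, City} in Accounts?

(AcctNo=Oslo, Balance=R60, Type=S72): rows 1, 2, 12 → {Rep,City} = (626, K72), (626, K72), (626, K72) ✓
(AcctNo=Quito, Balance=R63, Type=S81): rows 3, 6 → {Rep,City} = (628, K42), (628, K42) ✓
(AcctNo=Tokyo, Balance=R63, Type=S81): rows 4, 5, 7, 8, 9, 10, 11 → {Rep,City} = (619, K51), (619, K51), (619, K51), (619, K51), (619, K51), (619, K51), (619, K51) ✓
Every {AcctNo, Balance, Type} value is associated with a single {Rep, City} value, so {AcctNo, Balance, Type} -> {Rep, City} holds.

Yes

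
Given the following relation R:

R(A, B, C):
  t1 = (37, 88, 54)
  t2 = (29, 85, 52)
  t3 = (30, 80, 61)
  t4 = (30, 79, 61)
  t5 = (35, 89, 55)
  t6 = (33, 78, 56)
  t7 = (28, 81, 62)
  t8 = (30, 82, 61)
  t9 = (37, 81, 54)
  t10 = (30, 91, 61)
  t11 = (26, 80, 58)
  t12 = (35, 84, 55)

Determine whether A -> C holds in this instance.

A=37: rows 1, 9 → C = 54, 54 ✓
A=29: row 2 → C = 52 ✓
A=30: rows 3, 4, 8, 10 → C = 61, 61, 61, 61 ✓
A=35: rows 5, 12 → C = 55, 55 ✓
A=33: row 6 → C = 56 ✓
A=28: row 7 → C = 62 ✓
A=26: row 11 → C = 58 ✓
Every A value is associated with a single C value, so A -> C holds.

Yes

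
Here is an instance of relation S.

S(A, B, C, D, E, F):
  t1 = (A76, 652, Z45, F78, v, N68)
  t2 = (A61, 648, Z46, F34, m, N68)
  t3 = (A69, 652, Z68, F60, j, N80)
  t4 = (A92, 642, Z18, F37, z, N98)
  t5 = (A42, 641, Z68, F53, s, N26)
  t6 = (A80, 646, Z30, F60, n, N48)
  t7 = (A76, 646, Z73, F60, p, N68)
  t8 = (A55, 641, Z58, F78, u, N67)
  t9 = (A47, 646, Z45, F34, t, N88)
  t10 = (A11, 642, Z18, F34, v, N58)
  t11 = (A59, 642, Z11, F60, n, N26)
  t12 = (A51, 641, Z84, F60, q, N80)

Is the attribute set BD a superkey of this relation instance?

Rows 6 and 7 have the same BD value (B=646, D=F60) but are distinct tuples, so BD does not determine every attribute — not a superkey.

No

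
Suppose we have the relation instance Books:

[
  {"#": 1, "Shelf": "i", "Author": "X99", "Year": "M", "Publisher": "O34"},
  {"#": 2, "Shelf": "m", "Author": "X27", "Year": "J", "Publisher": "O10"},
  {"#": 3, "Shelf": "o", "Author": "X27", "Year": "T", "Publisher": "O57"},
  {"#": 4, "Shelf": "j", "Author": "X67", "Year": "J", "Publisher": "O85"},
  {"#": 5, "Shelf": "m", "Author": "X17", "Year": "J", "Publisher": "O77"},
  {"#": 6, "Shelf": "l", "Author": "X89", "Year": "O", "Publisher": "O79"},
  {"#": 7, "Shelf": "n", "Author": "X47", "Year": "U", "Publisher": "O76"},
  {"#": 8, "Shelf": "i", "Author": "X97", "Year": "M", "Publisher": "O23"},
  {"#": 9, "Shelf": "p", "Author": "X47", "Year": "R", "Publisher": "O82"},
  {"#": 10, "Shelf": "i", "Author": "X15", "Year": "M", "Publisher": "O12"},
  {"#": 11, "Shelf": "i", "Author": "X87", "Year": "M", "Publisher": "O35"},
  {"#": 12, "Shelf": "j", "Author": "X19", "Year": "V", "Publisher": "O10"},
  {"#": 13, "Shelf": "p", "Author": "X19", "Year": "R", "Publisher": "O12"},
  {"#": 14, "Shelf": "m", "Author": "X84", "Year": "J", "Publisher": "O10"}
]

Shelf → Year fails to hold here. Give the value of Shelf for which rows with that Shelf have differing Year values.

j

Shelf=i: rows 1, 8, 10, 11 → Year = M, M, M, M ✓
Shelf=m: rows 2, 5, 14 → Year = J, J, J ✓
Shelf=o: row 3 → Year = T ✓
Shelf=j: rows 4, 12 → Year takes values {J, V} — violation
Shelf=l: row 6 → Year = O ✓
Shelf=n: row 7 → Year = U ✓
Shelf=p: rows 9, 13 → Year = R, R ✓
The only Shelf value with inconsistent Year is Shelf=j.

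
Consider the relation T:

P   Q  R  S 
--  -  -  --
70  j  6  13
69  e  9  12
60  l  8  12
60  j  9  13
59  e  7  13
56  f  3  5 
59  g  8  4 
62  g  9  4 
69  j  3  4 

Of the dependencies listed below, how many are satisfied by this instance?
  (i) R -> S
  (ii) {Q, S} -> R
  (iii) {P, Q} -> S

1

(i) R -> S: R=9: 3 rows → S takes values {12, 13, 4} — violation; R=8: 2 rows → S takes values {12, 4} — violation; R=3: 2 rows → S takes values {5, 4} — violation — fails.
(ii) {Q, S} -> R: (Q=j, S=13): 2 rows → R takes values {6, 9} — violation; (Q=g, S=4): 2 rows → R takes values {8, 9} — violation — fails.
(iii) {P, Q} -> S: every LHS value maps to a single RHS value — holds.
1 of the 3 dependencies holds.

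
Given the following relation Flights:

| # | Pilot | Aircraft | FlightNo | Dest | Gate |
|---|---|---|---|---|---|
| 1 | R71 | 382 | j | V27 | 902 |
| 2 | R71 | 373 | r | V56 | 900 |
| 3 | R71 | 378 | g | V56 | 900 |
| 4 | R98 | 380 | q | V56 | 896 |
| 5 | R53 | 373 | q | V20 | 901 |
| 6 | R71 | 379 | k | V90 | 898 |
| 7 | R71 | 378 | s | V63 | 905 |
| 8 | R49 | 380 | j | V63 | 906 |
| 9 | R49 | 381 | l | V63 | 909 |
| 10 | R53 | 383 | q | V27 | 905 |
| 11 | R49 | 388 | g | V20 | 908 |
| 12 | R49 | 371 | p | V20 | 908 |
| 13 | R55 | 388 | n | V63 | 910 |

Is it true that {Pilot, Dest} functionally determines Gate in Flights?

No

(Pilot=R71, Dest=V27): row 1 → Gate = 902 ✓
(Pilot=R71, Dest=V56): rows 2, 3 → Gate = 900, 900 ✓
(Pilot=R98, Dest=V56): row 4 → Gate = 896 ✓
(Pilot=R53, Dest=V20): row 5 → Gate = 901 ✓
(Pilot=R71, Dest=V90): row 6 → Gate = 898 ✓
(Pilot=R71, Dest=V63): row 7 → Gate = 905 ✓
(Pilot=R49, Dest=V63): rows 8, 9 → Gate takes values {906, 909} — violation
(Pilot=R53, Dest=V27): row 10 → Gate = 905 ✓
(Pilot=R49, Dest=V20): rows 11, 12 → Gate = 908, 908 ✓
(Pilot=R55, Dest=V63): row 13 → Gate = 910 ✓
Two rows agree on {Pilot, Dest} but differ on Gate, so {Pilot, Dest} -> Gate does not hold.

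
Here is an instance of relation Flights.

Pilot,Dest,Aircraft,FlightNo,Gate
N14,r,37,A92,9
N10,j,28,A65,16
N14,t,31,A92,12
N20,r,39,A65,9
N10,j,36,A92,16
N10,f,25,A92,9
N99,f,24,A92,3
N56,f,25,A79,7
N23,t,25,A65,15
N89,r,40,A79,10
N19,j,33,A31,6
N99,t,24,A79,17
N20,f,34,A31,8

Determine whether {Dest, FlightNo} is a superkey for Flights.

No

Two distinct rows share (Dest=f, FlightNo=A92), so {Dest, FlightNo} does not determine every attribute — not a superkey.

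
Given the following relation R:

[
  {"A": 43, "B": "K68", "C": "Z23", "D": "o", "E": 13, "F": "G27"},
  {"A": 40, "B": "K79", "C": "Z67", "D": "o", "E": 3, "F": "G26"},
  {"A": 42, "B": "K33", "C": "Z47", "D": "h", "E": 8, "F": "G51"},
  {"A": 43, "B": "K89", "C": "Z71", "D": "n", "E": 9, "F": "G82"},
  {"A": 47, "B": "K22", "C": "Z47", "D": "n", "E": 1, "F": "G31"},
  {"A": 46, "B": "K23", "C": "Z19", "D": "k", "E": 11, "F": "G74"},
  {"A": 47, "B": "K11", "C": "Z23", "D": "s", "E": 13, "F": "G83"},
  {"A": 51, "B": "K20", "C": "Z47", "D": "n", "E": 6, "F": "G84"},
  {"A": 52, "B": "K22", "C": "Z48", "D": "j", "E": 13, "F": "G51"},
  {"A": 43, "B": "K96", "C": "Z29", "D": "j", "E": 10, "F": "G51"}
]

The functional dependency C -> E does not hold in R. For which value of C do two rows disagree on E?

Z47

C=Z23: 2 rows → E = 13, 13 ✓
C=Z67: 1 row → E = 3 ✓
C=Z47: 3 rows → E takes values {8, 1, 6} — violation
C=Z71: 1 row → E = 9 ✓
C=Z19: 1 row → E = 11 ✓
C=Z48: 1 row → E = 13 ✓
C=Z29: 1 row → E = 10 ✓
The only C value with inconsistent E is C=Z47.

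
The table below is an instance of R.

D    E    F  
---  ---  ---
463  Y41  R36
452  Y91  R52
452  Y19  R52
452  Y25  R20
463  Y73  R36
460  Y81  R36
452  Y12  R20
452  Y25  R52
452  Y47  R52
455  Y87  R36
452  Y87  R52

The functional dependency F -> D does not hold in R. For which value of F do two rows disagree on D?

F=R36: 4 rows → D takes values {463, 460, 455} — violation
F=R52: 5 rows → D = 452, 452, 452, 452, 452 ✓
F=R20: 2 rows → D = 452, 452 ✓
The only F value with inconsistent D is F=R36.

R36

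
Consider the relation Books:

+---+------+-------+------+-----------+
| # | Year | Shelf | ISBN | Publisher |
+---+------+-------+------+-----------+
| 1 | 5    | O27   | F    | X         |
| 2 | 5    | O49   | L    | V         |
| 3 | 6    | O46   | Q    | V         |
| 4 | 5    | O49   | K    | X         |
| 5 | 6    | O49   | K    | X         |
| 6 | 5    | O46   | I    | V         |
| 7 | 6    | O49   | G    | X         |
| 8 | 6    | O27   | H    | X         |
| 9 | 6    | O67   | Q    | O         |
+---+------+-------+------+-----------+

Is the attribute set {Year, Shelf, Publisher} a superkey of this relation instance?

No

Rows 5 and 7 have the same {Year, Shelf, Publisher} value (Year=6, Shelf=O49, Publisher=X) but are distinct tuples, so {Year, Shelf, Publisher} does not determine every attribute — not a superkey.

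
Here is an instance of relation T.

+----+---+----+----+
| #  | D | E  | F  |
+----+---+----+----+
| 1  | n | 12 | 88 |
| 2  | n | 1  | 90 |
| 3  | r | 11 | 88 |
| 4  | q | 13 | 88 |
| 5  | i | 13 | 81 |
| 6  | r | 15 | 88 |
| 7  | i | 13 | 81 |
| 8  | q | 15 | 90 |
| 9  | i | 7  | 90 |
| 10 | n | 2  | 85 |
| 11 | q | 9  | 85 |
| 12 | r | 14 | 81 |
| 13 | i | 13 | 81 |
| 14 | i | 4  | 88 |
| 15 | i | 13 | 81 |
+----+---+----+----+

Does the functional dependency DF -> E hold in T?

No

(D=n, F=88): row 1 → E = 12 ✓
(D=n, F=90): row 2 → E = 1 ✓
(D=r, F=88): rows 3, 6 → E takes values {11, 15} — violation
(D=q, F=88): row 4 → E = 13 ✓
(D=i, F=81): rows 5, 7, 13, 15 → E = 13, 13, 13, 13 ✓
(D=q, F=90): row 8 → E = 15 ✓
(D=i, F=90): row 9 → E = 7 ✓
(D=n, F=85): row 10 → E = 2 ✓
(D=q, F=85): row 11 → E = 9 ✓
(D=r, F=81): row 12 → E = 14 ✓
(D=i, F=88): row 14 → E = 4 ✓
Two rows agree on DF but differ on E, so DF -> E does not hold.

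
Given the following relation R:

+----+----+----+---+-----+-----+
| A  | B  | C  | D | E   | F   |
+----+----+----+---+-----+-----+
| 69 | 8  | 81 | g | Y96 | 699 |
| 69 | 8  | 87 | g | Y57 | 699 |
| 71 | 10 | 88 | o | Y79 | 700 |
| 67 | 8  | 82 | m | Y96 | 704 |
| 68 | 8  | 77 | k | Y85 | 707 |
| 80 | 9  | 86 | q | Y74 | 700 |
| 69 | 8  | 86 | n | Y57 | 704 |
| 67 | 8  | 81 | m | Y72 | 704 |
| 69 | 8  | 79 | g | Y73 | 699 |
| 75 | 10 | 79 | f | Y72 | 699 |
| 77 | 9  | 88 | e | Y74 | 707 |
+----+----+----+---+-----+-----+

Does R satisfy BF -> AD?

No

(B=8, F=699): 3 rows → {A,D} = (69, g), (69, g), (69, g) ✓
(B=10, F=700): 1 row → {A,D} = (71, o) ✓
(B=8, F=704): 3 rows → {A,D} takes values {(67, m), (69, n)} — violation
(B=8, F=707): 1 row → {A,D} = (68, k) ✓
(B=9, F=700): 1 row → {A,D} = (80, q) ✓
(B=10, F=699): 1 row → {A,D} = (75, f) ✓
(B=9, F=707): 1 row → {A,D} = (77, e) ✓
Two rows agree on BF but differ on AD, so BF -> AD does not hold.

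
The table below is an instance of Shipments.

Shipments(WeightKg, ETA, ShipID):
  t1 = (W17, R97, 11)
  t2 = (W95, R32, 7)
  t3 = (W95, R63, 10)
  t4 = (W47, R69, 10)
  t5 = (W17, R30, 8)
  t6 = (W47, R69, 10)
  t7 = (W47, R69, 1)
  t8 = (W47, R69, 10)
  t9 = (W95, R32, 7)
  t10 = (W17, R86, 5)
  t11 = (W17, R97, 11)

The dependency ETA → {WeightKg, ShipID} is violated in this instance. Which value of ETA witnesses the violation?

R69

ETA=R97: rows 1, 11 → {WeightKg,ShipID} = (W17, 11), (W17, 11) ✓
ETA=R32: rows 2, 9 → {WeightKg,ShipID} = (W95, 7), (W95, 7) ✓
ETA=R63: row 3 → {WeightKg,ShipID} = (W95, 10) ✓
ETA=R69: rows 4, 6, 7, 8 → {WeightKg,ShipID} takes values {(W47, 10), (W47, 1)} — violation
ETA=R30: row 5 → {WeightKg,ShipID} = (W17, 8) ✓
ETA=R86: row 10 → {WeightKg,ShipID} = (W17, 5) ✓
The only ETA value with inconsistent RHS is ETA=R69.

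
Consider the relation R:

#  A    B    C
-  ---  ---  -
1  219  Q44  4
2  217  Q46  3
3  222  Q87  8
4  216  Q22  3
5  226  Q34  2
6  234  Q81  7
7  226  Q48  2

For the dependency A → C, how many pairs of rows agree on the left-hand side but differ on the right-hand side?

A=226: all 2 rows agree on C — 0 pairs.

0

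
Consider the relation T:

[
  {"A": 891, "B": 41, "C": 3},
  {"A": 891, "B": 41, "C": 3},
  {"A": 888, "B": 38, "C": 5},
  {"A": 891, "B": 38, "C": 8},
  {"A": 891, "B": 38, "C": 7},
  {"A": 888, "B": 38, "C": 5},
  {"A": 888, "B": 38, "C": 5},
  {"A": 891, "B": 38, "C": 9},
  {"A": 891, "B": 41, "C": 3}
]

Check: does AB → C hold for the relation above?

(A=891, B=41): 3 rows → C = 3, 3, 3 ✓
(A=888, B=38): 3 rows → C = 5, 5, 5 ✓
(A=891, B=38): 3 rows → C takes values {8, 7, 9} — violation
Two rows agree on AB but differ on C, so AB → C does not hold.

No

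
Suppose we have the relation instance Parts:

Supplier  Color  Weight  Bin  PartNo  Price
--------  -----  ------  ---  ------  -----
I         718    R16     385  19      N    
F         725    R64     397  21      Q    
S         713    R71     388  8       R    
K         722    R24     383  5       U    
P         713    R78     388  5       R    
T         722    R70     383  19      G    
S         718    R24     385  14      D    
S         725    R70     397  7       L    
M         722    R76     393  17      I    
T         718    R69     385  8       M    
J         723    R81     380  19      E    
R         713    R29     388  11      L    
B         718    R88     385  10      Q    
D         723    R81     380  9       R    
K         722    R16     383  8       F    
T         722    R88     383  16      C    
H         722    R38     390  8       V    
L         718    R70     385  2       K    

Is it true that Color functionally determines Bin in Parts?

No

Color=718: 5 rows → Bin = 385, 385, 385, 385, 385 ✓
Color=725: 2 rows → Bin = 397, 397 ✓
Color=713: 3 rows → Bin = 388, 388, 388 ✓
Color=722: 6 rows → Bin takes values {383, 393, 390} — violation
Color=723: 2 rows → Bin = 380, 380 ✓
Two rows agree on Color but differ on Bin, so Color → Bin does not hold.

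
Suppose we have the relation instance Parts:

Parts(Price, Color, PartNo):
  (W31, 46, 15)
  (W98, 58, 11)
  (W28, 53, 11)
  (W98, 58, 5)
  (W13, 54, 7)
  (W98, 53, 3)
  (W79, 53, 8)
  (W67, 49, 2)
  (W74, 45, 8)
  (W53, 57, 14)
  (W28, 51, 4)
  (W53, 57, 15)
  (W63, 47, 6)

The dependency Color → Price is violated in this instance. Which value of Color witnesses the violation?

53

Color=46: 1 row → Price = W31 ✓
Color=58: 2 rows → Price = W98, W98 ✓
Color=53: 3 rows → Price takes values {W28, W98, W79} — violation
Color=54: 1 row → Price = W13 ✓
Color=49: 1 row → Price = W67 ✓
Color=45: 1 row → Price = W74 ✓
Color=57: 2 rows → Price = W53, W53 ✓
Color=51: 1 row → Price = W28 ✓
Color=47: 1 row → Price = W63 ✓
The only Color value with inconsistent Price is Color=53.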